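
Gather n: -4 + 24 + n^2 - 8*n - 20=n^2 - 8*n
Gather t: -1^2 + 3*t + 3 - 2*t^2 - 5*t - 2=-2*t^2 - 2*t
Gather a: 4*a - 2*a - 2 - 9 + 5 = 2*a - 6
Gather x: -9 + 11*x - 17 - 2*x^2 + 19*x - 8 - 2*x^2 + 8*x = -4*x^2 + 38*x - 34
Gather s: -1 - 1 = -2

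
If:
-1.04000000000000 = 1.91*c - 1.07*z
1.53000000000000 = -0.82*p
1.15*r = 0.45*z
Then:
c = 0.56020942408377*z - 0.544502617801047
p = -1.87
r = 0.391304347826087*z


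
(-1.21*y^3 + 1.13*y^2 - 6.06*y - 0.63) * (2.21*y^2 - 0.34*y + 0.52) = -2.6741*y^5 + 2.9087*y^4 - 14.406*y^3 + 1.2557*y^2 - 2.937*y - 0.3276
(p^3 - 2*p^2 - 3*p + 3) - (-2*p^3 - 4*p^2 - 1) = 3*p^3 + 2*p^2 - 3*p + 4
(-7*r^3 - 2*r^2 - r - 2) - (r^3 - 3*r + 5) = -8*r^3 - 2*r^2 + 2*r - 7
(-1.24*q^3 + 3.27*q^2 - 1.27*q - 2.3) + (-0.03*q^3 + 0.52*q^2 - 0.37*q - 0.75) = -1.27*q^3 + 3.79*q^2 - 1.64*q - 3.05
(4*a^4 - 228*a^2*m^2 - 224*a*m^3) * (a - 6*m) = 4*a^5 - 24*a^4*m - 228*a^3*m^2 + 1144*a^2*m^3 + 1344*a*m^4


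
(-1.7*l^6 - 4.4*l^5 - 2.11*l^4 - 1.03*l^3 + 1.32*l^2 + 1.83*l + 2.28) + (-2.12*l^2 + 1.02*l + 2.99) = -1.7*l^6 - 4.4*l^5 - 2.11*l^4 - 1.03*l^3 - 0.8*l^2 + 2.85*l + 5.27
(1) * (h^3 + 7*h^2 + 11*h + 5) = h^3 + 7*h^2 + 11*h + 5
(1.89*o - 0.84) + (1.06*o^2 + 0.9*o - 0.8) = 1.06*o^2 + 2.79*o - 1.64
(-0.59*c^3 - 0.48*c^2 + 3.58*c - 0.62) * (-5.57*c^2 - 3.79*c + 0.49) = 3.2863*c^5 + 4.9097*c^4 - 18.4105*c^3 - 10.35*c^2 + 4.104*c - 0.3038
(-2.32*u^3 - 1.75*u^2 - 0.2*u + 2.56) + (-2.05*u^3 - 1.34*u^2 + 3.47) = -4.37*u^3 - 3.09*u^2 - 0.2*u + 6.03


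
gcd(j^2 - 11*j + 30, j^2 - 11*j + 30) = j^2 - 11*j + 30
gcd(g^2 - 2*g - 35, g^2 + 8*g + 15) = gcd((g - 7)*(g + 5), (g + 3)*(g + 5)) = g + 5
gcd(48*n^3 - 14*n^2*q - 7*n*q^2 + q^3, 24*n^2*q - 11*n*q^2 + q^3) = -8*n + q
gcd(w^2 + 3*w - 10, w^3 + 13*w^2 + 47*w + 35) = w + 5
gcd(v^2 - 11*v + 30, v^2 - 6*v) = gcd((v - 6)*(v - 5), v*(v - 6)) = v - 6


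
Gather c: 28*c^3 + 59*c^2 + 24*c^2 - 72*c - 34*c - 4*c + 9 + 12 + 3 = 28*c^3 + 83*c^2 - 110*c + 24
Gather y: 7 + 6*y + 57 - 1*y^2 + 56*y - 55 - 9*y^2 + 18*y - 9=-10*y^2 + 80*y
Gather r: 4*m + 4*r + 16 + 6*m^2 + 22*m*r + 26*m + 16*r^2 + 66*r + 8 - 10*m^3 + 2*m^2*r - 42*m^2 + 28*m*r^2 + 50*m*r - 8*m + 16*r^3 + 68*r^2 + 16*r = -10*m^3 - 36*m^2 + 22*m + 16*r^3 + r^2*(28*m + 84) + r*(2*m^2 + 72*m + 86) + 24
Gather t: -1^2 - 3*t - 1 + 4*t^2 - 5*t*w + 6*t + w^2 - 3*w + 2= 4*t^2 + t*(3 - 5*w) + w^2 - 3*w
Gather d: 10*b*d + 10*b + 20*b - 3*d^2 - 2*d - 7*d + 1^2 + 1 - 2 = 30*b - 3*d^2 + d*(10*b - 9)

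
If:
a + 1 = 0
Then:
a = -1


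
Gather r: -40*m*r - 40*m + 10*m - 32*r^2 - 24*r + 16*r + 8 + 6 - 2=-30*m - 32*r^2 + r*(-40*m - 8) + 12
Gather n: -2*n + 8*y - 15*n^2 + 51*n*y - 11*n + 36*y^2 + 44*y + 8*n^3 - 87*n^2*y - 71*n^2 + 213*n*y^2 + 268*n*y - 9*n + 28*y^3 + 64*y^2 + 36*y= 8*n^3 + n^2*(-87*y - 86) + n*(213*y^2 + 319*y - 22) + 28*y^3 + 100*y^2 + 88*y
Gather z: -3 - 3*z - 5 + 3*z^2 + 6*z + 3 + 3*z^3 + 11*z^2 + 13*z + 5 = 3*z^3 + 14*z^2 + 16*z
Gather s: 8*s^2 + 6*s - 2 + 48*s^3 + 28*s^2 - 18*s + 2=48*s^3 + 36*s^2 - 12*s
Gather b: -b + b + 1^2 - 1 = 0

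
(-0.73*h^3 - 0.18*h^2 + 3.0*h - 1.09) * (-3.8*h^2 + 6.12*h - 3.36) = 2.774*h^5 - 3.7836*h^4 - 10.0488*h^3 + 23.1068*h^2 - 16.7508*h + 3.6624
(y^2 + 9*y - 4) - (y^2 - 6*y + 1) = 15*y - 5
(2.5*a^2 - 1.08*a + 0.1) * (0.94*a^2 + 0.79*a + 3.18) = 2.35*a^4 + 0.9598*a^3 + 7.1908*a^2 - 3.3554*a + 0.318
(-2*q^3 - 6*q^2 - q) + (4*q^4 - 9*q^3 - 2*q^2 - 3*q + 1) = 4*q^4 - 11*q^3 - 8*q^2 - 4*q + 1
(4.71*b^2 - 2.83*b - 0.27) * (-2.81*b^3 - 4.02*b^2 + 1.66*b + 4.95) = -13.2351*b^5 - 10.9819*b^4 + 19.9539*b^3 + 19.7021*b^2 - 14.4567*b - 1.3365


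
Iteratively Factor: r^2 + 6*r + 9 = (r + 3)*(r + 3)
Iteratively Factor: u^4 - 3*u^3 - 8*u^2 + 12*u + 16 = (u + 1)*(u^3 - 4*u^2 - 4*u + 16) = (u - 4)*(u + 1)*(u^2 - 4) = (u - 4)*(u - 2)*(u + 1)*(u + 2)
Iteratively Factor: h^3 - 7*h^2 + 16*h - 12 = (h - 2)*(h^2 - 5*h + 6) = (h - 2)^2*(h - 3)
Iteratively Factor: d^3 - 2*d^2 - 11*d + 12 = (d - 4)*(d^2 + 2*d - 3) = (d - 4)*(d + 3)*(d - 1)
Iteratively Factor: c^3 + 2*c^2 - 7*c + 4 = (c + 4)*(c^2 - 2*c + 1) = (c - 1)*(c + 4)*(c - 1)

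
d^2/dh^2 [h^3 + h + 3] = 6*h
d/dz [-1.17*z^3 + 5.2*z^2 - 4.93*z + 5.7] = -3.51*z^2 + 10.4*z - 4.93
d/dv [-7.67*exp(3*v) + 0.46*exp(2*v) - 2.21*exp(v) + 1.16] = (-23.01*exp(2*v) + 0.92*exp(v) - 2.21)*exp(v)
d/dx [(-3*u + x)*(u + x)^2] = (-5*u + 3*x)*(u + x)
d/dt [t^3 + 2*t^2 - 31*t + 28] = 3*t^2 + 4*t - 31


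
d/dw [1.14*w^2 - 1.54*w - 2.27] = 2.28*w - 1.54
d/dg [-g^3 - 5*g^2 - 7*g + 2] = -3*g^2 - 10*g - 7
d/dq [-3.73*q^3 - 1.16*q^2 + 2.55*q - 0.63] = -11.19*q^2 - 2.32*q + 2.55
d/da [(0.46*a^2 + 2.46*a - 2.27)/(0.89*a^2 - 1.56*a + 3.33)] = (-2.907*a^2 + 7.1042*a + 4.6506)/(0.7921*a^4 - 2.7768*a^3 + 8.361*a^2 - 10.3896*a + 11.0889)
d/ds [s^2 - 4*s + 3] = 2*s - 4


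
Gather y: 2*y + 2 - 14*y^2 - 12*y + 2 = -14*y^2 - 10*y + 4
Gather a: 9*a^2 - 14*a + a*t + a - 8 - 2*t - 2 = 9*a^2 + a*(t - 13) - 2*t - 10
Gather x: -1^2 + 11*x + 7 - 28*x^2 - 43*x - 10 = -28*x^2 - 32*x - 4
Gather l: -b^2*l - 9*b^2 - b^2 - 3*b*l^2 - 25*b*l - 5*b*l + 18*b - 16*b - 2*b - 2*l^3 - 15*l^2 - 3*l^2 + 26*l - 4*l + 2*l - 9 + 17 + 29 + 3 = -10*b^2 - 2*l^3 + l^2*(-3*b - 18) + l*(-b^2 - 30*b + 24) + 40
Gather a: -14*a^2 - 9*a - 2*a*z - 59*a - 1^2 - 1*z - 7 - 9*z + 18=-14*a^2 + a*(-2*z - 68) - 10*z + 10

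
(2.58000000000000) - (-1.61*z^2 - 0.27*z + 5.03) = 1.61*z^2 + 0.27*z - 2.45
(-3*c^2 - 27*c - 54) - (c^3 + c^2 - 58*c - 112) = -c^3 - 4*c^2 + 31*c + 58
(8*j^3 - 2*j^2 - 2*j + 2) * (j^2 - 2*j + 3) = 8*j^5 - 18*j^4 + 26*j^3 - 10*j + 6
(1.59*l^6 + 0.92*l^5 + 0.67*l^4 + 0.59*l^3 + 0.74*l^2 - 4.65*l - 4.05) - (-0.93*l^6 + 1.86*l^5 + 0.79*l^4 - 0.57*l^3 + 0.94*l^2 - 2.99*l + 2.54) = 2.52*l^6 - 0.94*l^5 - 0.12*l^4 + 1.16*l^3 - 0.2*l^2 - 1.66*l - 6.59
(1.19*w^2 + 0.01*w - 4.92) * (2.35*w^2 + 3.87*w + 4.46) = 2.7965*w^4 + 4.6288*w^3 - 6.2159*w^2 - 18.9958*w - 21.9432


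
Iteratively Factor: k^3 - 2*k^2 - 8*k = (k - 4)*(k^2 + 2*k) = (k - 4)*(k + 2)*(k)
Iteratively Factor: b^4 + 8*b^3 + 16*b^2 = (b)*(b^3 + 8*b^2 + 16*b) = b*(b + 4)*(b^2 + 4*b) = b^2*(b + 4)*(b + 4)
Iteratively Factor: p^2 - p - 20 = (p - 5)*(p + 4)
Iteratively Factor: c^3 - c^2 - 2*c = (c - 2)*(c^2 + c) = c*(c - 2)*(c + 1)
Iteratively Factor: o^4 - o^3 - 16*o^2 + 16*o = (o + 4)*(o^3 - 5*o^2 + 4*o) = (o - 4)*(o + 4)*(o^2 - o) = o*(o - 4)*(o + 4)*(o - 1)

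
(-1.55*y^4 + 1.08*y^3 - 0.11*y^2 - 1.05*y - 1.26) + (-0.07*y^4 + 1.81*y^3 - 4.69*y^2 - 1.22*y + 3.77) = -1.62*y^4 + 2.89*y^3 - 4.8*y^2 - 2.27*y + 2.51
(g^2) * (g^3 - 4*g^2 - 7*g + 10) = g^5 - 4*g^4 - 7*g^3 + 10*g^2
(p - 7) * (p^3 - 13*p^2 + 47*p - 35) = p^4 - 20*p^3 + 138*p^2 - 364*p + 245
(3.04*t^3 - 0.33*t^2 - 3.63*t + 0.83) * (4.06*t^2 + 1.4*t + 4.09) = 12.3424*t^5 + 2.9162*t^4 - 2.7662*t^3 - 3.0619*t^2 - 13.6847*t + 3.3947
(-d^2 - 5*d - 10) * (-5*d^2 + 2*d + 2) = 5*d^4 + 23*d^3 + 38*d^2 - 30*d - 20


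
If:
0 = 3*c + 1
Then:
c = -1/3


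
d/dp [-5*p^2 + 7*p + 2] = 7 - 10*p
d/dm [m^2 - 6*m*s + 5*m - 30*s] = 2*m - 6*s + 5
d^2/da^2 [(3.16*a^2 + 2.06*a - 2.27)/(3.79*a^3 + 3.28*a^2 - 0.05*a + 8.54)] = (90.7811120000001*a^6 + 177.540276*a^5 - 234.035532*a^4 - 1837.25774*a^3 - 1475.143122*a^2 + 96.84834*a + 589.84645)/(54.439939*a^9 + 141.342744*a^8 + 120.168393*a^7 + 399.566434*a^6 + 635.389353*a^5 + 265.944828*a^4 + 820.828807*a^3 + 717.710994*a^2 - 10.93974*a + 622.835864)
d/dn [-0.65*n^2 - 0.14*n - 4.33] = -1.3*n - 0.14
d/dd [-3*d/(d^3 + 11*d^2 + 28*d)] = 3*(2*d + 11)/(d^2 + 11*d + 28)^2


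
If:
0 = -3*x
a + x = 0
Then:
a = 0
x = 0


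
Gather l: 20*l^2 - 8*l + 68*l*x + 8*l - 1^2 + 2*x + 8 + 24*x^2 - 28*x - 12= 20*l^2 + 68*l*x + 24*x^2 - 26*x - 5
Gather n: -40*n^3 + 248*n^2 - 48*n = -40*n^3 + 248*n^2 - 48*n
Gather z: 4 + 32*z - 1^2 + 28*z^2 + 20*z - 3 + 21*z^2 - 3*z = 49*z^2 + 49*z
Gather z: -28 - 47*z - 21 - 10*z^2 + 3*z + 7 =-10*z^2 - 44*z - 42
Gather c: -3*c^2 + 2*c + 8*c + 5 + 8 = -3*c^2 + 10*c + 13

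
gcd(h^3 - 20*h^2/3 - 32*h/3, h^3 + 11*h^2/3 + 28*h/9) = h^2 + 4*h/3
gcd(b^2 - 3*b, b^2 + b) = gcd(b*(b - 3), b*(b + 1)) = b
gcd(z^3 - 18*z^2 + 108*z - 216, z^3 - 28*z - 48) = z - 6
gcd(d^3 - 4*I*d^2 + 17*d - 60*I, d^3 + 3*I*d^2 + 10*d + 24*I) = d^2 + I*d + 12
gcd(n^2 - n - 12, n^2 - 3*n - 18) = n + 3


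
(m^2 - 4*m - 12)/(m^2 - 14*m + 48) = (m + 2)/(m - 8)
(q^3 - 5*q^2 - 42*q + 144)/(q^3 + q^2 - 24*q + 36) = (q - 8)/(q - 2)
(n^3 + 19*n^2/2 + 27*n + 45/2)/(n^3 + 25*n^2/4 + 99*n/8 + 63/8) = 4*(n + 5)/(4*n + 7)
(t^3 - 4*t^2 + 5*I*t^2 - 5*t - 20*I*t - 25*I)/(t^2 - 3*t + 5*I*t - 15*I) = (t^2 - 4*t - 5)/(t - 3)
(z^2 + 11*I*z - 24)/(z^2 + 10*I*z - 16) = (z + 3*I)/(z + 2*I)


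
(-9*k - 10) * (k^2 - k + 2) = -9*k^3 - k^2 - 8*k - 20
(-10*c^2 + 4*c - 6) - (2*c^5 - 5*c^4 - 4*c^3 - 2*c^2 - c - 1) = -2*c^5 + 5*c^4 + 4*c^3 - 8*c^2 + 5*c - 5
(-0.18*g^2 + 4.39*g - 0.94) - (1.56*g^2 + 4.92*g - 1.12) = -1.74*g^2 - 0.53*g + 0.18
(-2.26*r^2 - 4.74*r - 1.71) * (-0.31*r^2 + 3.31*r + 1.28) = 0.7006*r^4 - 6.0112*r^3 - 18.0521*r^2 - 11.7273*r - 2.1888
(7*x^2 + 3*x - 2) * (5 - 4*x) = -28*x^3 + 23*x^2 + 23*x - 10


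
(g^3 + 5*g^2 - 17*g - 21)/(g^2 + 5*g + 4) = (g^2 + 4*g - 21)/(g + 4)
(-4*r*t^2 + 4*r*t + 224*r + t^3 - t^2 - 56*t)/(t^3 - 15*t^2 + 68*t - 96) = (-4*r*t - 28*r + t^2 + 7*t)/(t^2 - 7*t + 12)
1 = 1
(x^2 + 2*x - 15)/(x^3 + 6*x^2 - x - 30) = (x - 3)/(x^2 + x - 6)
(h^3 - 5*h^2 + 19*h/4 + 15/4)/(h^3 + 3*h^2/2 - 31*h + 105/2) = (h + 1/2)/(h + 7)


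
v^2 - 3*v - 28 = (v - 7)*(v + 4)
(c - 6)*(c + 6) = c^2 - 36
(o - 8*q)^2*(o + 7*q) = o^3 - 9*o^2*q - 48*o*q^2 + 448*q^3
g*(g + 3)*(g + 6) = g^3 + 9*g^2 + 18*g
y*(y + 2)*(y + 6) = y^3 + 8*y^2 + 12*y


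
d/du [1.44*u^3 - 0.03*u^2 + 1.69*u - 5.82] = 4.32*u^2 - 0.06*u + 1.69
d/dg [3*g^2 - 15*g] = 6*g - 15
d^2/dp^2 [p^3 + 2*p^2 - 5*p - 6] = 6*p + 4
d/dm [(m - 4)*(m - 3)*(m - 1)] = 3*m^2 - 16*m + 19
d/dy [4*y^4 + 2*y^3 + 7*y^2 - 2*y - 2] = 16*y^3 + 6*y^2 + 14*y - 2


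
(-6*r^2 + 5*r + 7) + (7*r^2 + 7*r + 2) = r^2 + 12*r + 9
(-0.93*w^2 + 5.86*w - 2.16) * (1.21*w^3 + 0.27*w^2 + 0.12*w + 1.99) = -1.1253*w^5 + 6.8395*w^4 - 1.143*w^3 - 1.7307*w^2 + 11.4022*w - 4.2984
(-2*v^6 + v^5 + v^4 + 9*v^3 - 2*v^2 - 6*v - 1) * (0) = 0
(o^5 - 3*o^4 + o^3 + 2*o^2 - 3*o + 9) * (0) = 0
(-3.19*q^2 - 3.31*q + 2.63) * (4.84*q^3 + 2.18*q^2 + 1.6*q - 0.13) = -15.4396*q^5 - 22.9746*q^4 + 0.409399999999998*q^3 + 0.8521*q^2 + 4.6383*q - 0.3419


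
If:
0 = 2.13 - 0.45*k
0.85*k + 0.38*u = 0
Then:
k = 4.73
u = -10.59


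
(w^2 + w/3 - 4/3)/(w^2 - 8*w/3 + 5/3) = (3*w + 4)/(3*w - 5)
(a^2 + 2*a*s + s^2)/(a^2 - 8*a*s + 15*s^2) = (a^2 + 2*a*s + s^2)/(a^2 - 8*a*s + 15*s^2)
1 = 1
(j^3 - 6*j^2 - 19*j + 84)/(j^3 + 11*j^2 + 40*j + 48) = (j^2 - 10*j + 21)/(j^2 + 7*j + 12)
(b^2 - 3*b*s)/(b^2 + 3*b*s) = (b - 3*s)/(b + 3*s)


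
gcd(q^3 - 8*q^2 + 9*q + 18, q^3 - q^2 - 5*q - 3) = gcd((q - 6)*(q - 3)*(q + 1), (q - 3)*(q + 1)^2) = q^2 - 2*q - 3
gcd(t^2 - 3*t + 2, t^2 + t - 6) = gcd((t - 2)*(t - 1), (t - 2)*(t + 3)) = t - 2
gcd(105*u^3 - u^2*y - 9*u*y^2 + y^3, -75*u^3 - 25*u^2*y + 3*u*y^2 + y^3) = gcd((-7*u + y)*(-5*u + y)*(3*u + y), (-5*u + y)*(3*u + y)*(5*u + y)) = -15*u^2 - 2*u*y + y^2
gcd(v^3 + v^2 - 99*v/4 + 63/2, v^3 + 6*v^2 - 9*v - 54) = v + 6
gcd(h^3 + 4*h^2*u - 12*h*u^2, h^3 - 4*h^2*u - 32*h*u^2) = h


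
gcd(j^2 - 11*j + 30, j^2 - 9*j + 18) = j - 6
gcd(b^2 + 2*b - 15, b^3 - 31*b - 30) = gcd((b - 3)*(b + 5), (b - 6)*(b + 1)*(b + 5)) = b + 5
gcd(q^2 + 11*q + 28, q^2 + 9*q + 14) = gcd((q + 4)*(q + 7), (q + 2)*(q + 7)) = q + 7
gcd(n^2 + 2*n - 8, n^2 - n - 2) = n - 2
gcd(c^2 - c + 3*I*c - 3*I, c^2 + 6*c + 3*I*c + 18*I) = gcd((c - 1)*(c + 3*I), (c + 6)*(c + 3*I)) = c + 3*I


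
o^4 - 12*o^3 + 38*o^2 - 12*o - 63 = (o - 7)*(o - 3)^2*(o + 1)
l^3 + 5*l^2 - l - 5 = (l - 1)*(l + 1)*(l + 5)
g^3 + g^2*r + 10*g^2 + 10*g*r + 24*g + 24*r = (g + 4)*(g + 6)*(g + r)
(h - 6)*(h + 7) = h^2 + h - 42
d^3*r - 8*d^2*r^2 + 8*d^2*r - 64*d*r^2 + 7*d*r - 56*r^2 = (d + 7)*(d - 8*r)*(d*r + r)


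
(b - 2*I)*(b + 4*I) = b^2 + 2*I*b + 8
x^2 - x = x*(x - 1)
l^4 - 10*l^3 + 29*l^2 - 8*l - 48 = (l - 4)^2*(l - 3)*(l + 1)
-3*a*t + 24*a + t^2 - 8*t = (-3*a + t)*(t - 8)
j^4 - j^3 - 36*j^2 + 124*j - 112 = (j - 4)*(j - 2)^2*(j + 7)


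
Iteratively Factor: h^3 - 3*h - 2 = (h + 1)*(h^2 - h - 2) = (h - 2)*(h + 1)*(h + 1)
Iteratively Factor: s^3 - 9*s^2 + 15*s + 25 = (s - 5)*(s^2 - 4*s - 5) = (s - 5)*(s + 1)*(s - 5)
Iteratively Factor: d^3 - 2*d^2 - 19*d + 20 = (d - 1)*(d^2 - d - 20) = (d - 5)*(d - 1)*(d + 4)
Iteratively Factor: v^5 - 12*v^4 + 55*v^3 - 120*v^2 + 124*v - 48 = (v - 1)*(v^4 - 11*v^3 + 44*v^2 - 76*v + 48) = (v - 2)*(v - 1)*(v^3 - 9*v^2 + 26*v - 24) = (v - 4)*(v - 2)*(v - 1)*(v^2 - 5*v + 6) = (v - 4)*(v - 3)*(v - 2)*(v - 1)*(v - 2)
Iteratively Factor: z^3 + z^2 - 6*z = (z - 2)*(z^2 + 3*z) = z*(z - 2)*(z + 3)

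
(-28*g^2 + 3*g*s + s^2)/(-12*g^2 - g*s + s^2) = (7*g + s)/(3*g + s)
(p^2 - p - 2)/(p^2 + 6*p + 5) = (p - 2)/(p + 5)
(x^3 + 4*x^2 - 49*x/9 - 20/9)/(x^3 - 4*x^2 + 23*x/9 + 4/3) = (x + 5)/(x - 3)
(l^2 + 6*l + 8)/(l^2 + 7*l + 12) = (l + 2)/(l + 3)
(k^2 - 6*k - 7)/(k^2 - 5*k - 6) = (k - 7)/(k - 6)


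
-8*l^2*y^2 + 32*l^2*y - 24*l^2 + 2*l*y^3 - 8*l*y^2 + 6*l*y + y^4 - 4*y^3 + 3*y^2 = (-2*l + y)*(4*l + y)*(y - 3)*(y - 1)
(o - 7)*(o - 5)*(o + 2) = o^3 - 10*o^2 + 11*o + 70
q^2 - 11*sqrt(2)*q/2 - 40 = (q - 8*sqrt(2))*(q + 5*sqrt(2)/2)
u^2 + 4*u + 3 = (u + 1)*(u + 3)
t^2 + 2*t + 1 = (t + 1)^2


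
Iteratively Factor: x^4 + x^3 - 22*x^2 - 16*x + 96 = (x + 4)*(x^3 - 3*x^2 - 10*x + 24) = (x - 4)*(x + 4)*(x^2 + x - 6) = (x - 4)*(x + 3)*(x + 4)*(x - 2)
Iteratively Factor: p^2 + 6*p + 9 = (p + 3)*(p + 3)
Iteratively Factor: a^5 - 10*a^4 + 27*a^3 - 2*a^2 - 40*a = (a)*(a^4 - 10*a^3 + 27*a^2 - 2*a - 40) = a*(a + 1)*(a^3 - 11*a^2 + 38*a - 40) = a*(a - 2)*(a + 1)*(a^2 - 9*a + 20) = a*(a - 4)*(a - 2)*(a + 1)*(a - 5)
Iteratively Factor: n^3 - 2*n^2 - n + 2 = (n - 2)*(n^2 - 1) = (n - 2)*(n - 1)*(n + 1)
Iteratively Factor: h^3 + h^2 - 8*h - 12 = (h + 2)*(h^2 - h - 6) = (h - 3)*(h + 2)*(h + 2)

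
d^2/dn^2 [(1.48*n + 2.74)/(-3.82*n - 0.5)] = -74.312752/(3.82*n + 0.5)^3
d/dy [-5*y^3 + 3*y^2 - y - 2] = -15*y^2 + 6*y - 1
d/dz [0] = 0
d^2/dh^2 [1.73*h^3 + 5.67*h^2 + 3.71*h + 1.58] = 10.38*h + 11.34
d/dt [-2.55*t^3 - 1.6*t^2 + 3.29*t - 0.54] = -7.65*t^2 - 3.2*t + 3.29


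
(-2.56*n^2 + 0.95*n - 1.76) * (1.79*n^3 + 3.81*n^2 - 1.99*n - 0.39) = -4.5824*n^5 - 8.0531*n^4 + 5.5635*n^3 - 7.5977*n^2 + 3.1319*n + 0.6864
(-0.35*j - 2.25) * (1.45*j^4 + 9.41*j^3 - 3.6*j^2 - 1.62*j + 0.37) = -0.5075*j^5 - 6.556*j^4 - 19.9125*j^3 + 8.667*j^2 + 3.5155*j - 0.8325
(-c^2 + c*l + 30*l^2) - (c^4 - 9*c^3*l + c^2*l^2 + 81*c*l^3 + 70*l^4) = -c^4 + 9*c^3*l - c^2*l^2 - c^2 - 81*c*l^3 + c*l - 70*l^4 + 30*l^2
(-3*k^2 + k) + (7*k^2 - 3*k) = 4*k^2 - 2*k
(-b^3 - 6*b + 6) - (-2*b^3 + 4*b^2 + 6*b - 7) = b^3 - 4*b^2 - 12*b + 13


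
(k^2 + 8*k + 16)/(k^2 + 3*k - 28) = (k^2 + 8*k + 16)/(k^2 + 3*k - 28)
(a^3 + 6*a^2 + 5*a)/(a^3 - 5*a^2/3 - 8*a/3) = 3*(a + 5)/(3*a - 8)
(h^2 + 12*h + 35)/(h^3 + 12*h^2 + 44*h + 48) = (h^2 + 12*h + 35)/(h^3 + 12*h^2 + 44*h + 48)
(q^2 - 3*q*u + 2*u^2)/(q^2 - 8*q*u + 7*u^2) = (q - 2*u)/(q - 7*u)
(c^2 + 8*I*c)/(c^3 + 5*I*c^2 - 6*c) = (c + 8*I)/(c^2 + 5*I*c - 6)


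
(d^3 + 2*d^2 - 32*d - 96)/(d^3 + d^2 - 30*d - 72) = (d + 4)/(d + 3)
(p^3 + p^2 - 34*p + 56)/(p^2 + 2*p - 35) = (p^2 - 6*p + 8)/(p - 5)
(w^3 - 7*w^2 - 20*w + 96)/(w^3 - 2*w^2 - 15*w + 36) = (w - 8)/(w - 3)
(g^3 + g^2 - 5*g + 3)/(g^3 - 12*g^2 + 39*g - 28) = (g^2 + 2*g - 3)/(g^2 - 11*g + 28)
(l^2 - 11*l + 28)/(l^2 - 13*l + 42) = (l - 4)/(l - 6)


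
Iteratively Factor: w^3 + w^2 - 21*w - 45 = (w + 3)*(w^2 - 2*w - 15) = (w + 3)^2*(w - 5)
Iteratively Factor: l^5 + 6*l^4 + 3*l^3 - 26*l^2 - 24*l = (l - 2)*(l^4 + 8*l^3 + 19*l^2 + 12*l) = (l - 2)*(l + 1)*(l^3 + 7*l^2 + 12*l) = (l - 2)*(l + 1)*(l + 3)*(l^2 + 4*l) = (l - 2)*(l + 1)*(l + 3)*(l + 4)*(l)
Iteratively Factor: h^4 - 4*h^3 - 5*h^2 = (h)*(h^3 - 4*h^2 - 5*h) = h*(h - 5)*(h^2 + h) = h*(h - 5)*(h + 1)*(h)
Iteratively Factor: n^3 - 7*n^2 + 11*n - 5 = (n - 5)*(n^2 - 2*n + 1) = (n - 5)*(n - 1)*(n - 1)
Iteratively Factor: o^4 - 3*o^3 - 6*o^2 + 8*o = (o - 4)*(o^3 + o^2 - 2*o) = o*(o - 4)*(o^2 + o - 2) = o*(o - 4)*(o + 2)*(o - 1)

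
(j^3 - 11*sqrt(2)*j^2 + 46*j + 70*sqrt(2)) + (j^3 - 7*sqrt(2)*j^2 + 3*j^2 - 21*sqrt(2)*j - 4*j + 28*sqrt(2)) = 2*j^3 - 18*sqrt(2)*j^2 + 3*j^2 - 21*sqrt(2)*j + 42*j + 98*sqrt(2)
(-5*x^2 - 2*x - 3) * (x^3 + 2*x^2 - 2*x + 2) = -5*x^5 - 12*x^4 + 3*x^3 - 12*x^2 + 2*x - 6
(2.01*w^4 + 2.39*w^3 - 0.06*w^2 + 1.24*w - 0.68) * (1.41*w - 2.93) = 2.8341*w^5 - 2.5194*w^4 - 7.0873*w^3 + 1.9242*w^2 - 4.592*w + 1.9924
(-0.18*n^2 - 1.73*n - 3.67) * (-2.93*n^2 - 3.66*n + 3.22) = 0.5274*n^4 + 5.7277*n^3 + 16.5053*n^2 + 7.8616*n - 11.8174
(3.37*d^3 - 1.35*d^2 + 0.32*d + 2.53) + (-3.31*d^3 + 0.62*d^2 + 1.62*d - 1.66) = 0.0600000000000001*d^3 - 0.73*d^2 + 1.94*d + 0.87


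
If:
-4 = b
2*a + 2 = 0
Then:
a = -1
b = -4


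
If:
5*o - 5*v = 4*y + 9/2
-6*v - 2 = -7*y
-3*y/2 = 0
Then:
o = 17/30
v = -1/3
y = 0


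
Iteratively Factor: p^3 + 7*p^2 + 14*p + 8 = (p + 1)*(p^2 + 6*p + 8) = (p + 1)*(p + 2)*(p + 4)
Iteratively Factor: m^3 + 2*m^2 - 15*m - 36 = (m + 3)*(m^2 - m - 12) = (m + 3)^2*(m - 4)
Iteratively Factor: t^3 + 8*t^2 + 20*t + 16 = (t + 2)*(t^2 + 6*t + 8) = (t + 2)*(t + 4)*(t + 2)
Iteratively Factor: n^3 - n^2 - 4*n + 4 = (n + 2)*(n^2 - 3*n + 2) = (n - 2)*(n + 2)*(n - 1)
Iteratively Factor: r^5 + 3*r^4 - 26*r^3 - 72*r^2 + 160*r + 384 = (r - 3)*(r^4 + 6*r^3 - 8*r^2 - 96*r - 128) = (r - 3)*(r + 2)*(r^3 + 4*r^2 - 16*r - 64) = (r - 3)*(r + 2)*(r + 4)*(r^2 - 16) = (r - 4)*(r - 3)*(r + 2)*(r + 4)*(r + 4)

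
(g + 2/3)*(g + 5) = g^2 + 17*g/3 + 10/3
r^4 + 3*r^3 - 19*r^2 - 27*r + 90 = (r - 3)*(r - 2)*(r + 3)*(r + 5)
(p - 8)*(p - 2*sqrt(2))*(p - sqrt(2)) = p^3 - 8*p^2 - 3*sqrt(2)*p^2 + 4*p + 24*sqrt(2)*p - 32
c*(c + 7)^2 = c^3 + 14*c^2 + 49*c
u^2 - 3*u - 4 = (u - 4)*(u + 1)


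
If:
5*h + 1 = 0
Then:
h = -1/5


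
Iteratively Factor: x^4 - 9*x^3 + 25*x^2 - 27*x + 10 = (x - 1)*(x^3 - 8*x^2 + 17*x - 10) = (x - 1)^2*(x^2 - 7*x + 10) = (x - 2)*(x - 1)^2*(x - 5)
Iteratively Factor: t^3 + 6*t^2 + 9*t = (t + 3)*(t^2 + 3*t) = t*(t + 3)*(t + 3)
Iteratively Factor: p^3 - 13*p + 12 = (p + 4)*(p^2 - 4*p + 3) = (p - 3)*(p + 4)*(p - 1)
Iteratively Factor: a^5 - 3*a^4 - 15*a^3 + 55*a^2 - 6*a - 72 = (a - 3)*(a^4 - 15*a^2 + 10*a + 24) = (a - 3)*(a - 2)*(a^3 + 2*a^2 - 11*a - 12) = (a - 3)*(a - 2)*(a + 1)*(a^2 + a - 12) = (a - 3)^2*(a - 2)*(a + 1)*(a + 4)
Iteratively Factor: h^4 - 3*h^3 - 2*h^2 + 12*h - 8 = (h - 2)*(h^3 - h^2 - 4*h + 4) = (h - 2)^2*(h^2 + h - 2) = (h - 2)^2*(h + 2)*(h - 1)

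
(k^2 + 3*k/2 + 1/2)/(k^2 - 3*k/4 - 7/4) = 2*(2*k + 1)/(4*k - 7)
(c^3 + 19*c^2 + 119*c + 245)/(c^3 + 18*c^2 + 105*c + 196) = (c + 5)/(c + 4)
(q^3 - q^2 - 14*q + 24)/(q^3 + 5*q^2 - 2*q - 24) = (q - 3)/(q + 3)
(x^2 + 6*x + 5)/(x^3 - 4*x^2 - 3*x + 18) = (x^2 + 6*x + 5)/(x^3 - 4*x^2 - 3*x + 18)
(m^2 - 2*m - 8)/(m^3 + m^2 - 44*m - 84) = (m - 4)/(m^2 - m - 42)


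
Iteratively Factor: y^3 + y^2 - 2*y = (y - 1)*(y^2 + 2*y) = (y - 1)*(y + 2)*(y)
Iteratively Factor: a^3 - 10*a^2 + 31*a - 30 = (a - 3)*(a^2 - 7*a + 10) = (a - 3)*(a - 2)*(a - 5)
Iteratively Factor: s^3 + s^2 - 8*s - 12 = (s + 2)*(s^2 - s - 6) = (s - 3)*(s + 2)*(s + 2)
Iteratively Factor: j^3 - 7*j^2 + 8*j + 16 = (j - 4)*(j^2 - 3*j - 4) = (j - 4)^2*(j + 1)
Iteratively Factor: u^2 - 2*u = (u - 2)*(u)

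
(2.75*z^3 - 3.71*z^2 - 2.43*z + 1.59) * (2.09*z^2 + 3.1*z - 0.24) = 5.7475*z^5 + 0.771100000000001*z^4 - 17.2397*z^3 - 3.3195*z^2 + 5.5122*z - 0.3816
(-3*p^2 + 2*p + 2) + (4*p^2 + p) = p^2 + 3*p + 2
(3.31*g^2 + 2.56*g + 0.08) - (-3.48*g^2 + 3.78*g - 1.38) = 6.79*g^2 - 1.22*g + 1.46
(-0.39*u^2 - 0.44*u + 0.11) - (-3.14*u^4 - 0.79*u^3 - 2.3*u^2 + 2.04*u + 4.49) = 3.14*u^4 + 0.79*u^3 + 1.91*u^2 - 2.48*u - 4.38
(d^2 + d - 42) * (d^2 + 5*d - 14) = d^4 + 6*d^3 - 51*d^2 - 224*d + 588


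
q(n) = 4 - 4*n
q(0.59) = 1.64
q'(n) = -4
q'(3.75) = -4.00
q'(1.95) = -4.00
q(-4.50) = 22.00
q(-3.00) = 16.00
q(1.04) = -0.16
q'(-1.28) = -4.00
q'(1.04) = -4.00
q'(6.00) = -4.00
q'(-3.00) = -4.00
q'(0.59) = -4.00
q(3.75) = -11.00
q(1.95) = -3.80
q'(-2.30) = -4.00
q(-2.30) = 13.20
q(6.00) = -20.00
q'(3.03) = -4.00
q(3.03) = -8.12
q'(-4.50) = -4.00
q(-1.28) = 9.12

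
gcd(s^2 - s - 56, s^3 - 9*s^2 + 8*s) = s - 8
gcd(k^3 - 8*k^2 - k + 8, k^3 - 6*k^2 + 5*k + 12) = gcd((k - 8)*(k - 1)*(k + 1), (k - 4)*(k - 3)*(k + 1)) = k + 1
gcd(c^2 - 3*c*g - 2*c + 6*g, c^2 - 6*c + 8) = c - 2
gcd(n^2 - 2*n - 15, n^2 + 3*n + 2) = 1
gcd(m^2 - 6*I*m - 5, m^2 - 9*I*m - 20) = m - 5*I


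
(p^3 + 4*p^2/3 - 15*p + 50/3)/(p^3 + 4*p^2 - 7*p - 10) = (p - 5/3)/(p + 1)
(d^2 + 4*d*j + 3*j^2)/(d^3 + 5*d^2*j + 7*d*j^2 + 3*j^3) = 1/(d + j)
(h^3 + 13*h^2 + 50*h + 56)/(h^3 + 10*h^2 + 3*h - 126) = (h^2 + 6*h + 8)/(h^2 + 3*h - 18)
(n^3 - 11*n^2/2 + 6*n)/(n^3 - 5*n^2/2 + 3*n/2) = (n - 4)/(n - 1)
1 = 1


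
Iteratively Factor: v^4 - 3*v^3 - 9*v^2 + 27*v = (v)*(v^3 - 3*v^2 - 9*v + 27) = v*(v + 3)*(v^2 - 6*v + 9) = v*(v - 3)*(v + 3)*(v - 3)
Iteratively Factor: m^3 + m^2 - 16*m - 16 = (m - 4)*(m^2 + 5*m + 4) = (m - 4)*(m + 4)*(m + 1)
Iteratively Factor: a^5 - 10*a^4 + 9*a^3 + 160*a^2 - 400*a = (a)*(a^4 - 10*a^3 + 9*a^2 + 160*a - 400) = a*(a - 5)*(a^3 - 5*a^2 - 16*a + 80) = a*(a - 5)^2*(a^2 - 16) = a*(a - 5)^2*(a + 4)*(a - 4)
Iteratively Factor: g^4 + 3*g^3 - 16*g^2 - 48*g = (g)*(g^3 + 3*g^2 - 16*g - 48) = g*(g + 3)*(g^2 - 16) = g*(g - 4)*(g + 3)*(g + 4)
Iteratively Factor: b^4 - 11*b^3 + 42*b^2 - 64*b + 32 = (b - 2)*(b^3 - 9*b^2 + 24*b - 16) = (b - 2)*(b - 1)*(b^2 - 8*b + 16) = (b - 4)*(b - 2)*(b - 1)*(b - 4)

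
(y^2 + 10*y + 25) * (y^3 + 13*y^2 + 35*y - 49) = y^5 + 23*y^4 + 190*y^3 + 626*y^2 + 385*y - 1225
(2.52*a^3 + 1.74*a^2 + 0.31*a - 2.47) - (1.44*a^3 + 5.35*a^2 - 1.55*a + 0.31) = 1.08*a^3 - 3.61*a^2 + 1.86*a - 2.78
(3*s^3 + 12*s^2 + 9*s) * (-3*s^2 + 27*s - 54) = -9*s^5 + 45*s^4 + 135*s^3 - 405*s^2 - 486*s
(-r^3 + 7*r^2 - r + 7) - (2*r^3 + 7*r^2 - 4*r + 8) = -3*r^3 + 3*r - 1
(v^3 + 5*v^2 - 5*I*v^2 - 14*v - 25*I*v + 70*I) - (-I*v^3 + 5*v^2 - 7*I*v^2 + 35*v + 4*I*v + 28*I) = v^3 + I*v^3 + 2*I*v^2 - 49*v - 29*I*v + 42*I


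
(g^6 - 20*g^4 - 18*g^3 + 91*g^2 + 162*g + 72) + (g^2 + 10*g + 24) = g^6 - 20*g^4 - 18*g^3 + 92*g^2 + 172*g + 96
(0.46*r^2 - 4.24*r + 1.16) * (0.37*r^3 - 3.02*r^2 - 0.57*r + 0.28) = 0.1702*r^5 - 2.958*r^4 + 12.9718*r^3 - 0.9576*r^2 - 1.8484*r + 0.3248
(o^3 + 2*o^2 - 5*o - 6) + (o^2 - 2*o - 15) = o^3 + 3*o^2 - 7*o - 21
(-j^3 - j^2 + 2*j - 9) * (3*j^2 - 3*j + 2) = -3*j^5 + 7*j^3 - 35*j^2 + 31*j - 18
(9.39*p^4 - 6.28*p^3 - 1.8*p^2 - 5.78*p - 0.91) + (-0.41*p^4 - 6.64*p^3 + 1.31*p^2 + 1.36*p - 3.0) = 8.98*p^4 - 12.92*p^3 - 0.49*p^2 - 4.42*p - 3.91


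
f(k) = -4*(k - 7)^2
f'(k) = 56 - 8*k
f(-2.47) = -358.72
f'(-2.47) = 75.76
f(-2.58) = -367.11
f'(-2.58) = 76.64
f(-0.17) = -205.64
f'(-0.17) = 57.36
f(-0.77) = -241.49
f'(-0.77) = 62.16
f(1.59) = -117.07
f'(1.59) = 43.28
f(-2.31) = -346.70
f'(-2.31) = 74.48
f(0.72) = -157.75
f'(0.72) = 50.24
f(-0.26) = -210.83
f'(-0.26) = 58.08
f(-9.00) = -1024.00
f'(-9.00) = 128.00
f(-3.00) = -400.00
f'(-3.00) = 80.00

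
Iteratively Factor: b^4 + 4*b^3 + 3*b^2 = (b + 1)*(b^3 + 3*b^2) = b*(b + 1)*(b^2 + 3*b) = b^2*(b + 1)*(b + 3)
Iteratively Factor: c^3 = (c)*(c^2) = c^2*(c)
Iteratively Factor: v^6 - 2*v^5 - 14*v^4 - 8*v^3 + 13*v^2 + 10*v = (v + 2)*(v^5 - 4*v^4 - 6*v^3 + 4*v^2 + 5*v) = (v - 5)*(v + 2)*(v^4 + v^3 - v^2 - v) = (v - 5)*(v + 1)*(v + 2)*(v^3 - v) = (v - 5)*(v + 1)^2*(v + 2)*(v^2 - v) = (v - 5)*(v - 1)*(v + 1)^2*(v + 2)*(v)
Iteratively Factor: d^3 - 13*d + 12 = (d - 3)*(d^2 + 3*d - 4) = (d - 3)*(d - 1)*(d + 4)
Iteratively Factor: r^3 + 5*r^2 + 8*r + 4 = (r + 2)*(r^2 + 3*r + 2) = (r + 1)*(r + 2)*(r + 2)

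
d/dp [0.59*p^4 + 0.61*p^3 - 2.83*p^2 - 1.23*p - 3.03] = 2.36*p^3 + 1.83*p^2 - 5.66*p - 1.23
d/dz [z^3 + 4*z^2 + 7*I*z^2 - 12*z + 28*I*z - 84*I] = 3*z^2 + z*(8 + 14*I) - 12 + 28*I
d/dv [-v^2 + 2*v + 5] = 2 - 2*v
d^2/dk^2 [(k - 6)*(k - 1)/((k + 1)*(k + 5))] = 2*(-13*k^3 + 3*k^2 + 213*k + 421)/(k^6 + 18*k^5 + 123*k^4 + 396*k^3 + 615*k^2 + 450*k + 125)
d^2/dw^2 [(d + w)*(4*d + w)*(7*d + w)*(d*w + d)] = 6*d*(13*d^2 + 12*d*w + 4*d + 2*w^2 + w)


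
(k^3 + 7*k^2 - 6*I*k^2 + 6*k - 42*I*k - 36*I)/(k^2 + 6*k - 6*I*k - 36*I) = k + 1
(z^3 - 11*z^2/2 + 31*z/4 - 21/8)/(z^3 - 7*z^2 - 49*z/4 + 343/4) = (4*z^2 - 8*z + 3)/(2*(2*z^2 - 7*z - 49))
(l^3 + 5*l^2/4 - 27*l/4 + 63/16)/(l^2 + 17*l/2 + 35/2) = (8*l^2 - 18*l + 9)/(8*(l + 5))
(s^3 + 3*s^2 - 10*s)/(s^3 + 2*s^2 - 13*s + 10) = s/(s - 1)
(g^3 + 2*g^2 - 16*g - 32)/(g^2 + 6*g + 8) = g - 4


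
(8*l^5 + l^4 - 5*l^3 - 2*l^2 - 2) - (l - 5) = 8*l^5 + l^4 - 5*l^3 - 2*l^2 - l + 3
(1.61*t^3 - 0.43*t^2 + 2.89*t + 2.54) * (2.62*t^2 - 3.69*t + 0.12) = 4.2182*t^5 - 7.0675*t^4 + 9.3517*t^3 - 4.0609*t^2 - 9.0258*t + 0.3048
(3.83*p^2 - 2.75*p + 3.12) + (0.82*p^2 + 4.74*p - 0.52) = 4.65*p^2 + 1.99*p + 2.6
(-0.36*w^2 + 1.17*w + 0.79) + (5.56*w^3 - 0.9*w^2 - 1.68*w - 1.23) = 5.56*w^3 - 1.26*w^2 - 0.51*w - 0.44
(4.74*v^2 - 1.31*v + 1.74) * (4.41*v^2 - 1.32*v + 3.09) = 20.9034*v^4 - 12.0339*v^3 + 24.0492*v^2 - 6.3447*v + 5.3766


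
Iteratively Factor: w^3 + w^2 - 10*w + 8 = (w - 1)*(w^2 + 2*w - 8) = (w - 1)*(w + 4)*(w - 2)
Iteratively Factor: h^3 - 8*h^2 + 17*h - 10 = (h - 2)*(h^2 - 6*h + 5) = (h - 2)*(h - 1)*(h - 5)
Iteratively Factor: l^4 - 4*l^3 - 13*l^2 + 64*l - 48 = (l + 4)*(l^3 - 8*l^2 + 19*l - 12) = (l - 1)*(l + 4)*(l^2 - 7*l + 12) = (l - 4)*(l - 1)*(l + 4)*(l - 3)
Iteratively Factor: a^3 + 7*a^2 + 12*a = (a + 3)*(a^2 + 4*a) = (a + 3)*(a + 4)*(a)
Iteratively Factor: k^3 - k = (k + 1)*(k^2 - k) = k*(k + 1)*(k - 1)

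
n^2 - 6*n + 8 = (n - 4)*(n - 2)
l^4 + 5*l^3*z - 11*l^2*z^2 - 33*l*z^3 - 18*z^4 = (l - 3*z)*(l + z)^2*(l + 6*z)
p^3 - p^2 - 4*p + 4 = (p - 2)*(p - 1)*(p + 2)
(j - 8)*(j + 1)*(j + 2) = j^3 - 5*j^2 - 22*j - 16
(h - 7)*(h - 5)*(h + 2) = h^3 - 10*h^2 + 11*h + 70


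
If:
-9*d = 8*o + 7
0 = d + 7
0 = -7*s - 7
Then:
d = -7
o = 7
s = -1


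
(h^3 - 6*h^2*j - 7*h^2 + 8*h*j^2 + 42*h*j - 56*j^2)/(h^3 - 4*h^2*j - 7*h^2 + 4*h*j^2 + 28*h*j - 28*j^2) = (h - 4*j)/(h - 2*j)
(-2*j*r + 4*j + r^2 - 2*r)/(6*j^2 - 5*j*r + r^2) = (r - 2)/(-3*j + r)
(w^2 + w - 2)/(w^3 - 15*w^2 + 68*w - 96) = (w^2 + w - 2)/(w^3 - 15*w^2 + 68*w - 96)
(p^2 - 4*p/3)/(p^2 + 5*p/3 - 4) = p/(p + 3)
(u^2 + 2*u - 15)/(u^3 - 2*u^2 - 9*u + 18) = (u + 5)/(u^2 + u - 6)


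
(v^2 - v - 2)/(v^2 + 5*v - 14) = (v + 1)/(v + 7)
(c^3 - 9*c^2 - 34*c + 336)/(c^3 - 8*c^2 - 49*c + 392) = (c + 6)/(c + 7)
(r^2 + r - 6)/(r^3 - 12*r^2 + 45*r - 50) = (r + 3)/(r^2 - 10*r + 25)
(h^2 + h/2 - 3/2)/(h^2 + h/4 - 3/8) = 4*(2*h^2 + h - 3)/(8*h^2 + 2*h - 3)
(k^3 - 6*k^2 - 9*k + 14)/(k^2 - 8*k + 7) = k + 2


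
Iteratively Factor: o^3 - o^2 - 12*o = (o + 3)*(o^2 - 4*o) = (o - 4)*(o + 3)*(o)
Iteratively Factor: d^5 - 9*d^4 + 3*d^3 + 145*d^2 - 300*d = (d - 5)*(d^4 - 4*d^3 - 17*d^2 + 60*d) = (d - 5)*(d - 3)*(d^3 - d^2 - 20*d) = (d - 5)^2*(d - 3)*(d^2 + 4*d) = d*(d - 5)^2*(d - 3)*(d + 4)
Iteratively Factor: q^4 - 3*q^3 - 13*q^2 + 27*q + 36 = (q - 4)*(q^3 + q^2 - 9*q - 9) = (q - 4)*(q + 3)*(q^2 - 2*q - 3) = (q - 4)*(q - 3)*(q + 3)*(q + 1)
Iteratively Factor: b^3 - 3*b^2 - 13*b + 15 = (b - 5)*(b^2 + 2*b - 3) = (b - 5)*(b - 1)*(b + 3)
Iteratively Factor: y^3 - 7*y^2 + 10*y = (y - 5)*(y^2 - 2*y) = y*(y - 5)*(y - 2)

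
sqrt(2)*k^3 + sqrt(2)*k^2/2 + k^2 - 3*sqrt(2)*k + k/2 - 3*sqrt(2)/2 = (k - sqrt(2))*(k + 3*sqrt(2)/2)*(sqrt(2)*k + sqrt(2)/2)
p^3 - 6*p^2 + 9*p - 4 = (p - 4)*(p - 1)^2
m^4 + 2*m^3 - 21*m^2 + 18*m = m*(m - 3)*(m - 1)*(m + 6)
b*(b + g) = b^2 + b*g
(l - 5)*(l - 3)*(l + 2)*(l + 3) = l^4 - 3*l^3 - 19*l^2 + 27*l + 90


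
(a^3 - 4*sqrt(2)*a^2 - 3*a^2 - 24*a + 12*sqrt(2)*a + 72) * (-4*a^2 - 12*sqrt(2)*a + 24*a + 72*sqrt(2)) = -4*a^5 + 4*sqrt(2)*a^4 + 36*a^4 - 36*sqrt(2)*a^3 + 120*a^3 - 1728*a^2 + 360*sqrt(2)*a^2 - 2592*sqrt(2)*a + 3456*a + 5184*sqrt(2)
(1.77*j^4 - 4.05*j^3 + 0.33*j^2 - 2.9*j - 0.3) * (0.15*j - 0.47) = 0.2655*j^5 - 1.4394*j^4 + 1.953*j^3 - 0.5901*j^2 + 1.318*j + 0.141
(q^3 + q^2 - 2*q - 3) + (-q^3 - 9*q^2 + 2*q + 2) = -8*q^2 - 1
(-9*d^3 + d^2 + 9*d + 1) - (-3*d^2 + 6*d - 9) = -9*d^3 + 4*d^2 + 3*d + 10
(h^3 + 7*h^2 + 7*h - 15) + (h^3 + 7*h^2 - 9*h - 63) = 2*h^3 + 14*h^2 - 2*h - 78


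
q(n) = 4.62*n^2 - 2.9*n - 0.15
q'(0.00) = -2.90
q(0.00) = -0.15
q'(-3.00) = -30.62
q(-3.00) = 50.13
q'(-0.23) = -5.03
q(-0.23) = 0.76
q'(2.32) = 18.54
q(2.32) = 17.99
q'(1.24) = 8.56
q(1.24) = 3.36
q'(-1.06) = -12.69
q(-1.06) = 8.12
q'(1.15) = 7.73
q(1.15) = 2.62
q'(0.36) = 0.43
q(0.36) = -0.60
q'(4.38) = 37.57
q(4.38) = 75.78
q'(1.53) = 11.24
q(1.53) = 6.23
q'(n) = 9.24*n - 2.9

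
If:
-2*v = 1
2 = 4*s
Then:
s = 1/2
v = -1/2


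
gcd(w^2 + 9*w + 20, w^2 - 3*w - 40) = w + 5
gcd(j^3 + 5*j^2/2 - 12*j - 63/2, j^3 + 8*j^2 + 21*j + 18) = j^2 + 6*j + 9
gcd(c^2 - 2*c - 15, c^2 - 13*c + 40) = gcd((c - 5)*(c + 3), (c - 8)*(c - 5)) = c - 5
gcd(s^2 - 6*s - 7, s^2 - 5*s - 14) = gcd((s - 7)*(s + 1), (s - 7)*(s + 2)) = s - 7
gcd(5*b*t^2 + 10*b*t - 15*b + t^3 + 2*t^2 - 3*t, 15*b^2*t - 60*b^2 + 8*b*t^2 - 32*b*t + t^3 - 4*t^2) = 5*b + t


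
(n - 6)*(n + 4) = n^2 - 2*n - 24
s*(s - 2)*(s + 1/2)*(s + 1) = s^4 - s^3/2 - 5*s^2/2 - s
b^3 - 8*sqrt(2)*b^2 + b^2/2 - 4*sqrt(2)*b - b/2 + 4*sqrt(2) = (b - 1/2)*(b + 1)*(b - 8*sqrt(2))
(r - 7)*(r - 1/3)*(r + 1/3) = r^3 - 7*r^2 - r/9 + 7/9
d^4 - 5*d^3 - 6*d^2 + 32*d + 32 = (d - 4)^2*(d + 1)*(d + 2)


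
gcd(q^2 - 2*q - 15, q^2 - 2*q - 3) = 1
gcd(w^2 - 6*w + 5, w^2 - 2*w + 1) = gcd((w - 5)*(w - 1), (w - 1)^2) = w - 1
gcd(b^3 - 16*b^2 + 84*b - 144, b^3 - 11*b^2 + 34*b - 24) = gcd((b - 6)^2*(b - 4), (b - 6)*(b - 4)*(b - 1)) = b^2 - 10*b + 24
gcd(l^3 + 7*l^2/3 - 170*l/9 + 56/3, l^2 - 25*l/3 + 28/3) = l - 4/3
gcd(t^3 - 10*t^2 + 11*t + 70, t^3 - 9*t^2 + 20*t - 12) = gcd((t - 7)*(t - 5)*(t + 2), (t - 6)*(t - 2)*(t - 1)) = 1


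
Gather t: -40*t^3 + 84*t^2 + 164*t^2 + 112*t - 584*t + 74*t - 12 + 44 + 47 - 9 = -40*t^3 + 248*t^2 - 398*t + 70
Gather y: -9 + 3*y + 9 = 3*y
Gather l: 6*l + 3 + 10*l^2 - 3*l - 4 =10*l^2 + 3*l - 1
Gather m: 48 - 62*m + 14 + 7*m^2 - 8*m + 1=7*m^2 - 70*m + 63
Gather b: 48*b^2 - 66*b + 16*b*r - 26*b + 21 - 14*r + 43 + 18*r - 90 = 48*b^2 + b*(16*r - 92) + 4*r - 26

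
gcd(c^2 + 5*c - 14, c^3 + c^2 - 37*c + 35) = c + 7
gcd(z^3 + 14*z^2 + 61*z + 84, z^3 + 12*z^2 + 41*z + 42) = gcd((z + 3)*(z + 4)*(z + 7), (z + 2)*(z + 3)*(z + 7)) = z^2 + 10*z + 21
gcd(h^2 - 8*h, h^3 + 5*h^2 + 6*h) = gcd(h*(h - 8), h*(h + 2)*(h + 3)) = h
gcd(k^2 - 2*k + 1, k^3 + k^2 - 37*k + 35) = k - 1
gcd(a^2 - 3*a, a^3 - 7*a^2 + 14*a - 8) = 1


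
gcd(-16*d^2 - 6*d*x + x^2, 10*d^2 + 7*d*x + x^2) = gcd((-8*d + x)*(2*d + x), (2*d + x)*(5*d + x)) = 2*d + x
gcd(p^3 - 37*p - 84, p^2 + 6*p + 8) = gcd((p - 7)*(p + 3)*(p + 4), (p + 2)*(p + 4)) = p + 4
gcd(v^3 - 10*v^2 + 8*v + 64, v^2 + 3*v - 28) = v - 4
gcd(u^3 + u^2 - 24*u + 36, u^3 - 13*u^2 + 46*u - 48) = u^2 - 5*u + 6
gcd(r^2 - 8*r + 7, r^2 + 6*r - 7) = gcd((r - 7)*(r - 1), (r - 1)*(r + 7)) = r - 1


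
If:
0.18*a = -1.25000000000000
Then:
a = -6.94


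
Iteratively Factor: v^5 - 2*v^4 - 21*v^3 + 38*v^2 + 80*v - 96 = (v + 4)*(v^4 - 6*v^3 + 3*v^2 + 26*v - 24) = (v - 3)*(v + 4)*(v^3 - 3*v^2 - 6*v + 8) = (v - 3)*(v - 1)*(v + 4)*(v^2 - 2*v - 8) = (v - 3)*(v - 1)*(v + 2)*(v + 4)*(v - 4)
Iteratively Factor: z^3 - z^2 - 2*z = (z - 2)*(z^2 + z) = (z - 2)*(z + 1)*(z)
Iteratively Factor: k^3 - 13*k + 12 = (k - 1)*(k^2 + k - 12) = (k - 3)*(k - 1)*(k + 4)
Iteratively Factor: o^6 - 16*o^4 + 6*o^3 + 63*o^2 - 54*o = (o - 2)*(o^5 + 2*o^4 - 12*o^3 - 18*o^2 + 27*o) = (o - 2)*(o - 1)*(o^4 + 3*o^3 - 9*o^2 - 27*o) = o*(o - 2)*(o - 1)*(o^3 + 3*o^2 - 9*o - 27) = o*(o - 2)*(o - 1)*(o + 3)*(o^2 - 9) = o*(o - 3)*(o - 2)*(o - 1)*(o + 3)*(o + 3)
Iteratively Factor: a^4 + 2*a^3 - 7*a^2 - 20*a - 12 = (a + 1)*(a^3 + a^2 - 8*a - 12) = (a + 1)*(a + 2)*(a^2 - a - 6) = (a + 1)*(a + 2)^2*(a - 3)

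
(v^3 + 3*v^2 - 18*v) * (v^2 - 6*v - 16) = v^5 - 3*v^4 - 52*v^3 + 60*v^2 + 288*v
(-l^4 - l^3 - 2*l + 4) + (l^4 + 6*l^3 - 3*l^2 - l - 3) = 5*l^3 - 3*l^2 - 3*l + 1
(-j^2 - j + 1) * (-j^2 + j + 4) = j^4 - 6*j^2 - 3*j + 4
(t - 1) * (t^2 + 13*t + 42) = t^3 + 12*t^2 + 29*t - 42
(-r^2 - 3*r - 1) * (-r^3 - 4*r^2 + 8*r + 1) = r^5 + 7*r^4 + 5*r^3 - 21*r^2 - 11*r - 1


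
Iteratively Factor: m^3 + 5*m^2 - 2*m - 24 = (m - 2)*(m^2 + 7*m + 12) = (m - 2)*(m + 3)*(m + 4)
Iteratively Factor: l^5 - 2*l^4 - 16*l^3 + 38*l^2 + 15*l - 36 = (l + 4)*(l^4 - 6*l^3 + 8*l^2 + 6*l - 9) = (l + 1)*(l + 4)*(l^3 - 7*l^2 + 15*l - 9) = (l - 3)*(l + 1)*(l + 4)*(l^2 - 4*l + 3) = (l - 3)*(l - 1)*(l + 1)*(l + 4)*(l - 3)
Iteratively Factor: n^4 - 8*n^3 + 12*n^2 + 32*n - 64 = (n + 2)*(n^3 - 10*n^2 + 32*n - 32) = (n - 4)*(n + 2)*(n^2 - 6*n + 8) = (n - 4)^2*(n + 2)*(n - 2)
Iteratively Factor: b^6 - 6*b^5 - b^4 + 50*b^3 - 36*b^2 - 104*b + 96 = (b + 2)*(b^5 - 8*b^4 + 15*b^3 + 20*b^2 - 76*b + 48) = (b - 2)*(b + 2)*(b^4 - 6*b^3 + 3*b^2 + 26*b - 24) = (b - 4)*(b - 2)*(b + 2)*(b^3 - 2*b^2 - 5*b + 6) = (b - 4)*(b - 3)*(b - 2)*(b + 2)*(b^2 + b - 2) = (b - 4)*(b - 3)*(b - 2)*(b + 2)^2*(b - 1)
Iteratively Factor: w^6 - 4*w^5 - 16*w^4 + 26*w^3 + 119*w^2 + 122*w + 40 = (w + 1)*(w^5 - 5*w^4 - 11*w^3 + 37*w^2 + 82*w + 40) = (w + 1)*(w + 2)*(w^4 - 7*w^3 + 3*w^2 + 31*w + 20) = (w - 5)*(w + 1)*(w + 2)*(w^3 - 2*w^2 - 7*w - 4) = (w - 5)*(w + 1)^2*(w + 2)*(w^2 - 3*w - 4) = (w - 5)*(w - 4)*(w + 1)^2*(w + 2)*(w + 1)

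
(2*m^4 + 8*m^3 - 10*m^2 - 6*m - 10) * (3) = 6*m^4 + 24*m^3 - 30*m^2 - 18*m - 30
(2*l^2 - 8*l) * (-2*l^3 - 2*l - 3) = -4*l^5 + 16*l^4 - 4*l^3 + 10*l^2 + 24*l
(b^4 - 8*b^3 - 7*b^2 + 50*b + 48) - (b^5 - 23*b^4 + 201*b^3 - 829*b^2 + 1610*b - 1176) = -b^5 + 24*b^4 - 209*b^3 + 822*b^2 - 1560*b + 1224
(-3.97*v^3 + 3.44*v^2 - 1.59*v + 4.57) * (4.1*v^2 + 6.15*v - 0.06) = -16.277*v^5 - 10.3115*v^4 + 14.8752*v^3 + 8.7521*v^2 + 28.2009*v - 0.2742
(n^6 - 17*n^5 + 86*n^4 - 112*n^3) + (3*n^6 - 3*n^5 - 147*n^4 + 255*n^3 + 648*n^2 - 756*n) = 4*n^6 - 20*n^5 - 61*n^4 + 143*n^3 + 648*n^2 - 756*n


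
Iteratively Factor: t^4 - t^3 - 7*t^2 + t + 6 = (t - 3)*(t^3 + 2*t^2 - t - 2) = (t - 3)*(t + 1)*(t^2 + t - 2) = (t - 3)*(t - 1)*(t + 1)*(t + 2)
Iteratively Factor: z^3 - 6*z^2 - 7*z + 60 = (z - 5)*(z^2 - z - 12) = (z - 5)*(z + 3)*(z - 4)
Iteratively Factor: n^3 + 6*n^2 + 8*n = (n + 2)*(n^2 + 4*n) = n*(n + 2)*(n + 4)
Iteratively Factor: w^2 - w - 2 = (w - 2)*(w + 1)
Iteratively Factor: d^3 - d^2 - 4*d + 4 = (d + 2)*(d^2 - 3*d + 2) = (d - 1)*(d + 2)*(d - 2)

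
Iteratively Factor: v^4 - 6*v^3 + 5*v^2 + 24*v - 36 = (v - 3)*(v^3 - 3*v^2 - 4*v + 12) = (v - 3)*(v + 2)*(v^2 - 5*v + 6) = (v - 3)*(v - 2)*(v + 2)*(v - 3)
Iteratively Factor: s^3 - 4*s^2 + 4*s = (s - 2)*(s^2 - 2*s) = (s - 2)^2*(s)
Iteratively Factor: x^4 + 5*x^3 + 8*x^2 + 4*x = (x)*(x^3 + 5*x^2 + 8*x + 4) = x*(x + 2)*(x^2 + 3*x + 2) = x*(x + 2)^2*(x + 1)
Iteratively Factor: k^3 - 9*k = (k - 3)*(k^2 + 3*k) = (k - 3)*(k + 3)*(k)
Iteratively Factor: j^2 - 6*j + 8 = (j - 2)*(j - 4)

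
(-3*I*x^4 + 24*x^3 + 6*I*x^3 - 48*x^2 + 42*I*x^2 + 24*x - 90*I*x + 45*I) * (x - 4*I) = -3*I*x^5 + 12*x^4 + 6*I*x^4 - 24*x^3 - 54*I*x^3 + 192*x^2 + 102*I*x^2 - 360*x - 51*I*x + 180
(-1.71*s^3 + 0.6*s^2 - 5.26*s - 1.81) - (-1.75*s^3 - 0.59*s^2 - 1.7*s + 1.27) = 0.04*s^3 + 1.19*s^2 - 3.56*s - 3.08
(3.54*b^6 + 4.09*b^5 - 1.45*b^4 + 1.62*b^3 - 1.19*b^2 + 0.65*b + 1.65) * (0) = 0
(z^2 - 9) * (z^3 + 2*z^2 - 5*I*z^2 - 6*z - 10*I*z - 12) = z^5 + 2*z^4 - 5*I*z^4 - 15*z^3 - 10*I*z^3 - 30*z^2 + 45*I*z^2 + 54*z + 90*I*z + 108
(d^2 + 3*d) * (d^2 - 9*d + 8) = d^4 - 6*d^3 - 19*d^2 + 24*d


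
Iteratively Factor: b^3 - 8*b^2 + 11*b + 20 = (b - 5)*(b^2 - 3*b - 4) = (b - 5)*(b - 4)*(b + 1)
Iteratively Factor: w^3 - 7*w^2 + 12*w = (w - 3)*(w^2 - 4*w) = (w - 4)*(w - 3)*(w)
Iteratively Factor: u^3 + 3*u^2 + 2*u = (u + 2)*(u^2 + u) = u*(u + 2)*(u + 1)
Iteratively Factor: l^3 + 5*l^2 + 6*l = (l + 2)*(l^2 + 3*l) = (l + 2)*(l + 3)*(l)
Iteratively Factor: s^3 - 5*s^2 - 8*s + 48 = (s - 4)*(s^2 - s - 12) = (s - 4)*(s + 3)*(s - 4)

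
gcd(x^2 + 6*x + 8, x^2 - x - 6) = x + 2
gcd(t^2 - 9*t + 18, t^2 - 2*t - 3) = t - 3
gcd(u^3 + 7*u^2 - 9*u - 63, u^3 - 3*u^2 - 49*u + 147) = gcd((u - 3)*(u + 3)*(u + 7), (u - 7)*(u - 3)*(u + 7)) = u^2 + 4*u - 21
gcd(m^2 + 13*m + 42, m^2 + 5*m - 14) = m + 7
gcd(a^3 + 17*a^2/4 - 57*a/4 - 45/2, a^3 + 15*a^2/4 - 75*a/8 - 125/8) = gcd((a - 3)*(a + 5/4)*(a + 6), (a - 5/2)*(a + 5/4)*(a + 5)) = a + 5/4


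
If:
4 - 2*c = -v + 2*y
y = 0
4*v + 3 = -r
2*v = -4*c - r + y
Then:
No Solution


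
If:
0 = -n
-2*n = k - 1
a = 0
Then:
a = 0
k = 1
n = 0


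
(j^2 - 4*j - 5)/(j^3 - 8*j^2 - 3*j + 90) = (j + 1)/(j^2 - 3*j - 18)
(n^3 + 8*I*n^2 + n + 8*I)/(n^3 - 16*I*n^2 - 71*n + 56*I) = (n^2 + 9*I*n - 8)/(n^2 - 15*I*n - 56)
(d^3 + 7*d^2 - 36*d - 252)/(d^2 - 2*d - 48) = (d^2 + d - 42)/(d - 8)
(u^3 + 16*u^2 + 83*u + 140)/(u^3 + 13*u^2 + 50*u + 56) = (u + 5)/(u + 2)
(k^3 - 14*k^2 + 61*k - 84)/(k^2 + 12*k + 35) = (k^3 - 14*k^2 + 61*k - 84)/(k^2 + 12*k + 35)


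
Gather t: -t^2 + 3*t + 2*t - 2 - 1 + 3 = -t^2 + 5*t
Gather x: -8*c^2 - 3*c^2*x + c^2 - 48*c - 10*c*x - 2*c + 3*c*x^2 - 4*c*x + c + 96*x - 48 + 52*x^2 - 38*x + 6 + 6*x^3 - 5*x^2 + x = -7*c^2 - 49*c + 6*x^3 + x^2*(3*c + 47) + x*(-3*c^2 - 14*c + 59) - 42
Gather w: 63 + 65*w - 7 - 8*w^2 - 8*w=-8*w^2 + 57*w + 56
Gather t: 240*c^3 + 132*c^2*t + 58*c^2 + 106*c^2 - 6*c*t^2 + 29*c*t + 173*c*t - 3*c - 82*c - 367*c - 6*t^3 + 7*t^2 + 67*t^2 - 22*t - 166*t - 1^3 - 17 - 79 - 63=240*c^3 + 164*c^2 - 452*c - 6*t^3 + t^2*(74 - 6*c) + t*(132*c^2 + 202*c - 188) - 160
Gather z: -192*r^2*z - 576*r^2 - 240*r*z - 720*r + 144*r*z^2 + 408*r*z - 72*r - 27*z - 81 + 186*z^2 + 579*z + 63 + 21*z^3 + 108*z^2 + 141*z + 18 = -576*r^2 - 792*r + 21*z^3 + z^2*(144*r + 294) + z*(-192*r^2 + 168*r + 693)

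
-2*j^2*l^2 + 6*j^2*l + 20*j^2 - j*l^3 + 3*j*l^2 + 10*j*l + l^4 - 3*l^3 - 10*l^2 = (-2*j + l)*(j + l)*(l - 5)*(l + 2)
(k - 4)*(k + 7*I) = k^2 - 4*k + 7*I*k - 28*I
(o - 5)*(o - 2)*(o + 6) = o^3 - o^2 - 32*o + 60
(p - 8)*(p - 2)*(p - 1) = p^3 - 11*p^2 + 26*p - 16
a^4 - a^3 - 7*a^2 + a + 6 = (a - 3)*(a - 1)*(a + 1)*(a + 2)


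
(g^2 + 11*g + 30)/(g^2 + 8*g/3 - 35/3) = 3*(g + 6)/(3*g - 7)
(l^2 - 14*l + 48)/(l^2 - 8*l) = (l - 6)/l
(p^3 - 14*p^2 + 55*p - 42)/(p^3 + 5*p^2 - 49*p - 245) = (p^2 - 7*p + 6)/(p^2 + 12*p + 35)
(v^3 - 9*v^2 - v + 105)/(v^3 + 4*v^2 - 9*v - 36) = (v^2 - 12*v + 35)/(v^2 + v - 12)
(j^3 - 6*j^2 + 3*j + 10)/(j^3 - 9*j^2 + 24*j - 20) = (j + 1)/(j - 2)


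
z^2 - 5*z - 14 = (z - 7)*(z + 2)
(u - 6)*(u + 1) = u^2 - 5*u - 6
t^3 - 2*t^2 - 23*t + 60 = (t - 4)*(t - 3)*(t + 5)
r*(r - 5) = r^2 - 5*r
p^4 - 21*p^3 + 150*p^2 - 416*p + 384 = (p - 8)^2*(p - 3)*(p - 2)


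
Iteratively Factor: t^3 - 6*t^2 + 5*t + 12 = (t - 4)*(t^2 - 2*t - 3) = (t - 4)*(t - 3)*(t + 1)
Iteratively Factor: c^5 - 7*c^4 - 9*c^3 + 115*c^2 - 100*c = (c + 4)*(c^4 - 11*c^3 + 35*c^2 - 25*c) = c*(c + 4)*(c^3 - 11*c^2 + 35*c - 25) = c*(c - 1)*(c + 4)*(c^2 - 10*c + 25) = c*(c - 5)*(c - 1)*(c + 4)*(c - 5)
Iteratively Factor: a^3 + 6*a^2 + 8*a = (a)*(a^2 + 6*a + 8) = a*(a + 4)*(a + 2)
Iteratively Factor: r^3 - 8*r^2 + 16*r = (r)*(r^2 - 8*r + 16) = r*(r - 4)*(r - 4)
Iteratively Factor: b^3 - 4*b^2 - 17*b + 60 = (b - 5)*(b^2 + b - 12) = (b - 5)*(b + 4)*(b - 3)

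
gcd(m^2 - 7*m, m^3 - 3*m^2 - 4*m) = m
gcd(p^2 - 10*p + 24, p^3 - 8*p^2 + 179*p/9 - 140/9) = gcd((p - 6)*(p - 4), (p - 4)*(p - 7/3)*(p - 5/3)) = p - 4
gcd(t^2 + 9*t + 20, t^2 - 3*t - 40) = t + 5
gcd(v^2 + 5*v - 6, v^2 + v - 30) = v + 6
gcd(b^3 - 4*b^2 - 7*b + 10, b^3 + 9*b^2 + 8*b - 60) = 1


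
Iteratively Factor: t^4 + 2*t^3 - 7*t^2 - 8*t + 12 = (t - 1)*(t^3 + 3*t^2 - 4*t - 12) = (t - 1)*(t + 2)*(t^2 + t - 6) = (t - 2)*(t - 1)*(t + 2)*(t + 3)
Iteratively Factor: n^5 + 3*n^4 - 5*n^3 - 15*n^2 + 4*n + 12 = (n + 1)*(n^4 + 2*n^3 - 7*n^2 - 8*n + 12) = (n + 1)*(n + 3)*(n^3 - n^2 - 4*n + 4) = (n + 1)*(n + 2)*(n + 3)*(n^2 - 3*n + 2) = (n - 2)*(n + 1)*(n + 2)*(n + 3)*(n - 1)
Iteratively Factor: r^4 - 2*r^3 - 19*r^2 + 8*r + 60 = (r - 2)*(r^3 - 19*r - 30) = (r - 2)*(r + 3)*(r^2 - 3*r - 10) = (r - 2)*(r + 2)*(r + 3)*(r - 5)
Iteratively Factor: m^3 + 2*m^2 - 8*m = (m - 2)*(m^2 + 4*m) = m*(m - 2)*(m + 4)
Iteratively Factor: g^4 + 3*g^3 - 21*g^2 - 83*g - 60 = (g - 5)*(g^3 + 8*g^2 + 19*g + 12) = (g - 5)*(g + 1)*(g^2 + 7*g + 12) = (g - 5)*(g + 1)*(g + 4)*(g + 3)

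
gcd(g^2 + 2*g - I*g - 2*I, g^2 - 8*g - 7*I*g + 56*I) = 1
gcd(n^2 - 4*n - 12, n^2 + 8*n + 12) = n + 2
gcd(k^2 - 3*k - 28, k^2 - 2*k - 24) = k + 4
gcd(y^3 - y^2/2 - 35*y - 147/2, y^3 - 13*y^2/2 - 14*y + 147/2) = y^2 - 7*y/2 - 49/2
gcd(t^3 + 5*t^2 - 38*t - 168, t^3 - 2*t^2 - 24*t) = t^2 - 2*t - 24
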